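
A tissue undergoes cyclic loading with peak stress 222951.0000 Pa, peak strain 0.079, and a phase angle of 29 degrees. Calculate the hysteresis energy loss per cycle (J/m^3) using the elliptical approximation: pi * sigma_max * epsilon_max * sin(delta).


E_loss = pi * sigma_max * epsilon_max * sin(delta)
delta = 29 deg = 0.5061 rad
sin(delta) = 0.4848
E_loss = pi * 222951.0000 * 0.079 * 0.4848
E_loss = 26826.1049


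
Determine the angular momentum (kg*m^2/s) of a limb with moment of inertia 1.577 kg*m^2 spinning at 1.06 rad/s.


L = I * omega
L = 1.577 * 1.06
L = 1.6716


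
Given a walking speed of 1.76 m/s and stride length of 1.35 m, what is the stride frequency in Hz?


f = v / stride_length
f = 1.76 / 1.35
f = 1.3037


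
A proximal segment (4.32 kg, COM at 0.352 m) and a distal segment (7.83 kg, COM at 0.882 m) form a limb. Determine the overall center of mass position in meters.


COM = (m1*x1 + m2*x2) / (m1 + m2)
COM = (4.32*0.352 + 7.83*0.882) / (4.32 + 7.83)
Numerator = 8.4267
Denominator = 12.1500
COM = 0.6936


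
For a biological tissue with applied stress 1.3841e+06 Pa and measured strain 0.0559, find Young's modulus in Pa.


E = stress / strain
E = 1.3841e+06 / 0.0559
E = 2.4760e+07


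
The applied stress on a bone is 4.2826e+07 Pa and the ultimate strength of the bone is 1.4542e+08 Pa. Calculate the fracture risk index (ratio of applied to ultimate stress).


FRI = applied / ultimate
FRI = 4.2826e+07 / 1.4542e+08
FRI = 0.2945


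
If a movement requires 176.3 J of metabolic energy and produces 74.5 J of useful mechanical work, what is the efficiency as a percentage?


eta = (W_mech / E_meta) * 100
eta = (74.5 / 176.3) * 100
ratio = 0.4226
eta = 42.2575


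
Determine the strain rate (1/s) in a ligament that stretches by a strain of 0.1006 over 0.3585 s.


strain_rate = delta_strain / delta_t
strain_rate = 0.1006 / 0.3585
strain_rate = 0.2806


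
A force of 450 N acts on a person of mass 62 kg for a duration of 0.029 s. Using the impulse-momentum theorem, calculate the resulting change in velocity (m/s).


J = F * dt = 450 * 0.029 = 13.0500 N*s
delta_v = J / m
delta_v = 13.0500 / 62
delta_v = 0.2105


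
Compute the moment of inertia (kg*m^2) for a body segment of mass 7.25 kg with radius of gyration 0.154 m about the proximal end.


I = m * k^2
I = 7.25 * 0.154^2
k^2 = 0.0237
I = 0.1719


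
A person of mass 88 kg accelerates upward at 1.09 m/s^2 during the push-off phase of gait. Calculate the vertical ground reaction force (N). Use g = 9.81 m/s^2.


GRF = m * (g + a)
GRF = 88 * (9.81 + 1.09)
GRF = 88 * 10.9000
GRF = 959.2000


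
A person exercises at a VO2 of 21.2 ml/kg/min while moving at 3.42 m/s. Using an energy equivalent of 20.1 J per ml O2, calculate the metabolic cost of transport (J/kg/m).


Power per kg = VO2 * 20.1 / 60
Power per kg = 21.2 * 20.1 / 60 = 7.1020 W/kg
Cost = power_per_kg / speed
Cost = 7.1020 / 3.42
Cost = 2.0766


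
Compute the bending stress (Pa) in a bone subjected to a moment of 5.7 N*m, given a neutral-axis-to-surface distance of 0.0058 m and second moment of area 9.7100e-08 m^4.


sigma = M * c / I
sigma = 5.7 * 0.0058 / 9.7100e-08
M * c = 0.0331
sigma = 340473.7384


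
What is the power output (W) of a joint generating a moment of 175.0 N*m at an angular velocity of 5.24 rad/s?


P = M * omega
P = 175.0 * 5.24
P = 917.0000


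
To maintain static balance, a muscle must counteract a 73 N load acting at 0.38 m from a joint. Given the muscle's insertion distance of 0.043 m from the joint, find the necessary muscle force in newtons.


F_muscle = W * d_load / d_muscle
F_muscle = 73 * 0.38 / 0.043
Numerator = 27.7400
F_muscle = 645.1163


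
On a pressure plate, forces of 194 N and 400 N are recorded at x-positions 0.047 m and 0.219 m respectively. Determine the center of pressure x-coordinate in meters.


COP_x = (F1*x1 + F2*x2) / (F1 + F2)
COP_x = (194*0.047 + 400*0.219) / (194 + 400)
Numerator = 96.7180
Denominator = 594
COP_x = 0.1628


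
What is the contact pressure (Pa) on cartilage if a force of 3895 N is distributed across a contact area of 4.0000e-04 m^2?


P = F / A
P = 3895 / 4.0000e-04
P = 9.7375e+06


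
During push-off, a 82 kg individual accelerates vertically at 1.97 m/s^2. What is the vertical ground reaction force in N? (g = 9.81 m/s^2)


GRF = m * (g + a)
GRF = 82 * (9.81 + 1.97)
GRF = 82 * 11.7800
GRF = 965.9600


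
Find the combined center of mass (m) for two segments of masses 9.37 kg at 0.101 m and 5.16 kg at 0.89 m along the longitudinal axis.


COM = (m1*x1 + m2*x2) / (m1 + m2)
COM = (9.37*0.101 + 5.16*0.89) / (9.37 + 5.16)
Numerator = 5.5388
Denominator = 14.5300
COM = 0.3812


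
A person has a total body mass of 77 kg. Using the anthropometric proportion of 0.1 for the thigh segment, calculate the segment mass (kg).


m_segment = body_mass * fraction
m_segment = 77 * 0.1
m_segment = 7.7000


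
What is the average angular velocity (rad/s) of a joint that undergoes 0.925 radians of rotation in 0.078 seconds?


omega = delta_theta / delta_t
omega = 0.925 / 0.078
omega = 11.8590


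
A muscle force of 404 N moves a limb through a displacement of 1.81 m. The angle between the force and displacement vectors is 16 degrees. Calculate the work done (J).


W = F * d * cos(theta)
theta = 16 deg = 0.2793 rad
cos(theta) = 0.9613
W = 404 * 1.81 * 0.9613
W = 702.9130


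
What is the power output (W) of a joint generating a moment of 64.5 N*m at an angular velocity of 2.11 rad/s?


P = M * omega
P = 64.5 * 2.11
P = 136.0950


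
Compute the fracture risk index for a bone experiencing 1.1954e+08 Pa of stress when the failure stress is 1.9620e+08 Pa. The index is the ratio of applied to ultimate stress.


FRI = applied / ultimate
FRI = 1.1954e+08 / 1.9620e+08
FRI = 0.6093


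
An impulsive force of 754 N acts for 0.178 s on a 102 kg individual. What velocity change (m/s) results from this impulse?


J = F * dt = 754 * 0.178 = 134.2120 N*s
delta_v = J / m
delta_v = 134.2120 / 102
delta_v = 1.3158


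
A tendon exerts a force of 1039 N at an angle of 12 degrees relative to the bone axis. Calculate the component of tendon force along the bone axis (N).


F_eff = F_tendon * cos(theta)
theta = 12 deg = 0.2094 rad
cos(theta) = 0.9781
F_eff = 1039 * 0.9781
F_eff = 1016.2954


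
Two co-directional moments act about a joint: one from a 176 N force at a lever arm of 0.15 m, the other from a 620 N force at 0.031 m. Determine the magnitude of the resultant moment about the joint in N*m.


M = F1 * d1 + F2 * d2
M = 176 * 0.15 + 620 * 0.031
M = 26.4000 + 19.2200
M = 45.6200


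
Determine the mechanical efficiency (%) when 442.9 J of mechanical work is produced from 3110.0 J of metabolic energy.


eta = (W_mech / E_meta) * 100
eta = (442.9 / 3110.0) * 100
ratio = 0.1424
eta = 14.2412


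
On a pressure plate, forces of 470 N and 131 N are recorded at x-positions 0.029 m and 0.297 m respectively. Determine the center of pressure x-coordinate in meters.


COP_x = (F1*x1 + F2*x2) / (F1 + F2)
COP_x = (470*0.029 + 131*0.297) / (470 + 131)
Numerator = 52.5370
Denominator = 601
COP_x = 0.0874


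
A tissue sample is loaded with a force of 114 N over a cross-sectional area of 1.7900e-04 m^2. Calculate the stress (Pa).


stress = F / A
stress = 114 / 1.7900e-04
stress = 636871.5084


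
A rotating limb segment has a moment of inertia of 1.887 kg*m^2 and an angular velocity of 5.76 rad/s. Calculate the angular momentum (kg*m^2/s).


L = I * omega
L = 1.887 * 5.76
L = 10.8691


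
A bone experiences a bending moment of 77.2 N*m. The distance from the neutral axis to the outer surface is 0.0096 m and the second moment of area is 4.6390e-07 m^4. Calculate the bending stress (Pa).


sigma = M * c / I
sigma = 77.2 * 0.0096 / 4.6390e-07
M * c = 0.7411
sigma = 1.5976e+06


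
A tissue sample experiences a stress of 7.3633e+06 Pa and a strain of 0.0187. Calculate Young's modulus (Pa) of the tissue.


E = stress / strain
E = 7.3633e+06 / 0.0187
E = 3.9376e+08


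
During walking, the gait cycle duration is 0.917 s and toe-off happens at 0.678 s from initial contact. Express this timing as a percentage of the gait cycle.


pct = (event_time / cycle_time) * 100
pct = (0.678 / 0.917) * 100
ratio = 0.7394
pct = 73.9368


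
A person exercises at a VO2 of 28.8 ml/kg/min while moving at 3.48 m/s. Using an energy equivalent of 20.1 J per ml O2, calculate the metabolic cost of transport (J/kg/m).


Power per kg = VO2 * 20.1 / 60
Power per kg = 28.8 * 20.1 / 60 = 9.6480 W/kg
Cost = power_per_kg / speed
Cost = 9.6480 / 3.48
Cost = 2.7724


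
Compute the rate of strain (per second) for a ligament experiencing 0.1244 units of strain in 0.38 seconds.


strain_rate = delta_strain / delta_t
strain_rate = 0.1244 / 0.38
strain_rate = 0.3274


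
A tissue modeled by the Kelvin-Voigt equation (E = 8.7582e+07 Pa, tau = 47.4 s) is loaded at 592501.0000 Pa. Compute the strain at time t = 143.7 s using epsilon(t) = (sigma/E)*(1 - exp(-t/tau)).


epsilon(t) = (sigma/E) * (1 - exp(-t/tau))
sigma/E = 592501.0000 / 8.7582e+07 = 0.0068
exp(-t/tau) = exp(-143.7 / 47.4) = 0.0482
epsilon = 0.0068 * (1 - 0.0482)
epsilon = 0.0064


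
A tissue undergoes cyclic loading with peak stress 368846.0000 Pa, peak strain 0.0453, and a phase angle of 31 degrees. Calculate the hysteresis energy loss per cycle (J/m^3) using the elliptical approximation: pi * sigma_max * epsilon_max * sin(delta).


E_loss = pi * sigma_max * epsilon_max * sin(delta)
delta = 31 deg = 0.5411 rad
sin(delta) = 0.5150
E_loss = pi * 368846.0000 * 0.0453 * 0.5150
E_loss = 27035.3807


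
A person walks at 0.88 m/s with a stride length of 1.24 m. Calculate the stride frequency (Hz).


f = v / stride_length
f = 0.88 / 1.24
f = 0.7097


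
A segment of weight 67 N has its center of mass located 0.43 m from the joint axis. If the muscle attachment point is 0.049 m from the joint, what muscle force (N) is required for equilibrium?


F_muscle = W * d_load / d_muscle
F_muscle = 67 * 0.43 / 0.049
Numerator = 28.8100
F_muscle = 587.9592


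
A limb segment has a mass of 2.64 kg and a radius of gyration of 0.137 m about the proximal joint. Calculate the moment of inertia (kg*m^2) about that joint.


I = m * k^2
I = 2.64 * 0.137^2
k^2 = 0.0188
I = 0.0496


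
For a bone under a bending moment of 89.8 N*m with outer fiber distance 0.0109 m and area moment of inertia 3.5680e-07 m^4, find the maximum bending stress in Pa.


sigma = M * c / I
sigma = 89.8 * 0.0109 / 3.5680e-07
M * c = 0.9788
sigma = 2.7433e+06


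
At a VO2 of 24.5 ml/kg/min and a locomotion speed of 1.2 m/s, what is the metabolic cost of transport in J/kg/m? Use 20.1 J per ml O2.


Power per kg = VO2 * 20.1 / 60
Power per kg = 24.5 * 20.1 / 60 = 8.2075 W/kg
Cost = power_per_kg / speed
Cost = 8.2075 / 1.2
Cost = 6.8396


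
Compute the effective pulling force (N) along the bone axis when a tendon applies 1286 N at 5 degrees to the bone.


F_eff = F_tendon * cos(theta)
theta = 5 deg = 0.0873 rad
cos(theta) = 0.9962
F_eff = 1286 * 0.9962
F_eff = 1281.1064


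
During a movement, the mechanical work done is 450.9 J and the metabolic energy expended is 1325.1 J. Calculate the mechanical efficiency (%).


eta = (W_mech / E_meta) * 100
eta = (450.9 / 1325.1) * 100
ratio = 0.3403
eta = 34.0276


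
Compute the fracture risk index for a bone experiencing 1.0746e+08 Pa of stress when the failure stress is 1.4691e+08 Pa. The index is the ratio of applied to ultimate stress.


FRI = applied / ultimate
FRI = 1.0746e+08 / 1.4691e+08
FRI = 0.7315


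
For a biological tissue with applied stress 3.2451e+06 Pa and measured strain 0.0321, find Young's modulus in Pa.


E = stress / strain
E = 3.2451e+06 / 0.0321
E = 1.0109e+08


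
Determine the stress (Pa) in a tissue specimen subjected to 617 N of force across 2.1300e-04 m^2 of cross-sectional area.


stress = F / A
stress = 617 / 2.1300e-04
stress = 2.8967e+06


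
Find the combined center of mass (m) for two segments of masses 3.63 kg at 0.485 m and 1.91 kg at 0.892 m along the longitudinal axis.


COM = (m1*x1 + m2*x2) / (m1 + m2)
COM = (3.63*0.485 + 1.91*0.892) / (3.63 + 1.91)
Numerator = 3.4643
Denominator = 5.5400
COM = 0.6253


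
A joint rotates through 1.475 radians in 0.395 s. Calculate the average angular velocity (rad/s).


omega = delta_theta / delta_t
omega = 1.475 / 0.395
omega = 3.7342


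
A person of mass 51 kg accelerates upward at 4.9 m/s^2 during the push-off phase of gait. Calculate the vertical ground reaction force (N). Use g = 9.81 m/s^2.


GRF = m * (g + a)
GRF = 51 * (9.81 + 4.9)
GRF = 51 * 14.7100
GRF = 750.2100


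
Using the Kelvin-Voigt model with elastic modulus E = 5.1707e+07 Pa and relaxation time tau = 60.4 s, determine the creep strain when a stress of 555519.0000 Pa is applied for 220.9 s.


epsilon(t) = (sigma/E) * (1 - exp(-t/tau))
sigma/E = 555519.0000 / 5.1707e+07 = 0.0107
exp(-t/tau) = exp(-220.9 / 60.4) = 0.0258
epsilon = 0.0107 * (1 - 0.0258)
epsilon = 0.0105


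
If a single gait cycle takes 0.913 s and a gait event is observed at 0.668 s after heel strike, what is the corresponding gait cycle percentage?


pct = (event_time / cycle_time) * 100
pct = (0.668 / 0.913) * 100
ratio = 0.7317
pct = 73.1654


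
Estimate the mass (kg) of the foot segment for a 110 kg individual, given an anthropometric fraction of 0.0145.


m_segment = body_mass * fraction
m_segment = 110 * 0.0145
m_segment = 1.5950


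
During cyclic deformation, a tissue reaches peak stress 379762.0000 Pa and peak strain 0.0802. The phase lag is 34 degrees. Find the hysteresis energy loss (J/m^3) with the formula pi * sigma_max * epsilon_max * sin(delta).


E_loss = pi * sigma_max * epsilon_max * sin(delta)
delta = 34 deg = 0.5934 rad
sin(delta) = 0.5592
E_loss = pi * 379762.0000 * 0.0802 * 0.5592
E_loss = 53505.3733


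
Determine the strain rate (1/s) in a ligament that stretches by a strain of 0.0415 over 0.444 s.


strain_rate = delta_strain / delta_t
strain_rate = 0.0415 / 0.444
strain_rate = 0.0935


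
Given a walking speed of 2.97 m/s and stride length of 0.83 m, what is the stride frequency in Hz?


f = v / stride_length
f = 2.97 / 0.83
f = 3.5783


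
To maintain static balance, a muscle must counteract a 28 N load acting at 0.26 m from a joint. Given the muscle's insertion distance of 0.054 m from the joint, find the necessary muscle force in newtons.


F_muscle = W * d_load / d_muscle
F_muscle = 28 * 0.26 / 0.054
Numerator = 7.2800
F_muscle = 134.8148


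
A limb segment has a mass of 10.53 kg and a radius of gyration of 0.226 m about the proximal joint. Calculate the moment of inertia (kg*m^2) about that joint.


I = m * k^2
I = 10.53 * 0.226^2
k^2 = 0.0511
I = 0.5378


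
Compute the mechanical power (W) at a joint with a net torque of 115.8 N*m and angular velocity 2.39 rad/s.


P = M * omega
P = 115.8 * 2.39
P = 276.7620


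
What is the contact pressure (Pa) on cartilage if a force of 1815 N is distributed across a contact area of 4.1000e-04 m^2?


P = F / A
P = 1815 / 4.1000e-04
P = 4.4268e+06


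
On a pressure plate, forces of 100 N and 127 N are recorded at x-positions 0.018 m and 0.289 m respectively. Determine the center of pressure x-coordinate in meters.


COP_x = (F1*x1 + F2*x2) / (F1 + F2)
COP_x = (100*0.018 + 127*0.289) / (100 + 127)
Numerator = 38.5030
Denominator = 227
COP_x = 0.1696


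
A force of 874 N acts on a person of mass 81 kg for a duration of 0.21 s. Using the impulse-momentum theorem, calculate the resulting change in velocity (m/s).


J = F * dt = 874 * 0.21 = 183.5400 N*s
delta_v = J / m
delta_v = 183.5400 / 81
delta_v = 2.2659


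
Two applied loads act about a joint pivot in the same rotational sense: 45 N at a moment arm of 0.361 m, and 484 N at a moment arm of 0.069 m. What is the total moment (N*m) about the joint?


M = F1 * d1 + F2 * d2
M = 45 * 0.361 + 484 * 0.069
M = 16.2450 + 33.3960
M = 49.6410


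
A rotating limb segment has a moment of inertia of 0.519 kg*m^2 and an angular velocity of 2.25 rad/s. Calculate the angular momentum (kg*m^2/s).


L = I * omega
L = 0.519 * 2.25
L = 1.1678


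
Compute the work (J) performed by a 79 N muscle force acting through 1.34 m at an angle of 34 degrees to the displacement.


W = F * d * cos(theta)
theta = 34 deg = 0.5934 rad
cos(theta) = 0.8290
W = 79 * 1.34 * 0.8290
W = 87.7619


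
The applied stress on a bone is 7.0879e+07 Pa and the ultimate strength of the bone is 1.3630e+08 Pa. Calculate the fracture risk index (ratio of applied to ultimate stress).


FRI = applied / ultimate
FRI = 7.0879e+07 / 1.3630e+08
FRI = 0.5200


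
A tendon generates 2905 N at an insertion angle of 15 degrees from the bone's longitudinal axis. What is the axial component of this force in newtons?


F_eff = F_tendon * cos(theta)
theta = 15 deg = 0.2618 rad
cos(theta) = 0.9659
F_eff = 2905 * 0.9659
F_eff = 2806.0145


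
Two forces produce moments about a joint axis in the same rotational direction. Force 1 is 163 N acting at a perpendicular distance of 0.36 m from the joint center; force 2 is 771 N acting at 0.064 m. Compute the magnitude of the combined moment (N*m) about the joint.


M = F1 * d1 + F2 * d2
M = 163 * 0.36 + 771 * 0.064
M = 58.6800 + 49.3440
M = 108.0240


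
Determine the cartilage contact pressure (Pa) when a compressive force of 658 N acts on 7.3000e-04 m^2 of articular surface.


P = F / A
P = 658 / 7.3000e-04
P = 901369.8630


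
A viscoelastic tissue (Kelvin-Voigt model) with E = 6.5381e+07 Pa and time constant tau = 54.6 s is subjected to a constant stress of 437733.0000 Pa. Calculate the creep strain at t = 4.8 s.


epsilon(t) = (sigma/E) * (1 - exp(-t/tau))
sigma/E = 437733.0000 / 6.5381e+07 = 0.0067
exp(-t/tau) = exp(-4.8 / 54.6) = 0.9158
epsilon = 0.0067 * (1 - 0.9158)
epsilon = 5.6345e-04


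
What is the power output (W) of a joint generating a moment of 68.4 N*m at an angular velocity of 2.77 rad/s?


P = M * omega
P = 68.4 * 2.77
P = 189.4680


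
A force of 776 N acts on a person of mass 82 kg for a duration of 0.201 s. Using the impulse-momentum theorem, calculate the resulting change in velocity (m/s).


J = F * dt = 776 * 0.201 = 155.9760 N*s
delta_v = J / m
delta_v = 155.9760 / 82
delta_v = 1.9021


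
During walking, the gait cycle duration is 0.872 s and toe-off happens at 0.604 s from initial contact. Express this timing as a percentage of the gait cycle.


pct = (event_time / cycle_time) * 100
pct = (0.604 / 0.872) * 100
ratio = 0.6927
pct = 69.2661


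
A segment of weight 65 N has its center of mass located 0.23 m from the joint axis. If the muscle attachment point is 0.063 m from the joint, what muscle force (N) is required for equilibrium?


F_muscle = W * d_load / d_muscle
F_muscle = 65 * 0.23 / 0.063
Numerator = 14.9500
F_muscle = 237.3016


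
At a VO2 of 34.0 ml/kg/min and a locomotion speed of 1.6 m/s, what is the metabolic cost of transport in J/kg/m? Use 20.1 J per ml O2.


Power per kg = VO2 * 20.1 / 60
Power per kg = 34.0 * 20.1 / 60 = 11.3900 W/kg
Cost = power_per_kg / speed
Cost = 11.3900 / 1.6
Cost = 7.1188


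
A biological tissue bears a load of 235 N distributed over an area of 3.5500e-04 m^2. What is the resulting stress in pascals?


stress = F / A
stress = 235 / 3.5500e-04
stress = 661971.8310


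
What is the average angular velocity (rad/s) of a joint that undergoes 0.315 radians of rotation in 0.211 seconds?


omega = delta_theta / delta_t
omega = 0.315 / 0.211
omega = 1.4929


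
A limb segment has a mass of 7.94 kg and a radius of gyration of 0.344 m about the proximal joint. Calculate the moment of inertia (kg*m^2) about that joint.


I = m * k^2
I = 7.94 * 0.344^2
k^2 = 0.1183
I = 0.9396


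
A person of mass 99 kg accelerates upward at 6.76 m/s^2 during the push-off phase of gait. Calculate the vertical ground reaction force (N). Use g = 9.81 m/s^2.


GRF = m * (g + a)
GRF = 99 * (9.81 + 6.76)
GRF = 99 * 16.5700
GRF = 1640.4300


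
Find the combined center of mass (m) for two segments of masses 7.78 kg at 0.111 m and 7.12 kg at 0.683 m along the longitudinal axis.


COM = (m1*x1 + m2*x2) / (m1 + m2)
COM = (7.78*0.111 + 7.12*0.683) / (7.78 + 7.12)
Numerator = 5.7265
Denominator = 14.9000
COM = 0.3843


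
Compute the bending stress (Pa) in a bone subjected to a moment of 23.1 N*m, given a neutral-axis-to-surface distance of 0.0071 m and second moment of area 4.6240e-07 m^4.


sigma = M * c / I
sigma = 23.1 * 0.0071 / 4.6240e-07
M * c = 0.1640
sigma = 354692.9066


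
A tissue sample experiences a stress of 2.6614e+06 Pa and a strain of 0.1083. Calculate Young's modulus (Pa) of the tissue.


E = stress / strain
E = 2.6614e+06 / 0.1083
E = 2.4574e+07


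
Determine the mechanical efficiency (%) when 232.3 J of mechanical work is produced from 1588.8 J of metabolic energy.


eta = (W_mech / E_meta) * 100
eta = (232.3 / 1588.8) * 100
ratio = 0.1462
eta = 14.6211


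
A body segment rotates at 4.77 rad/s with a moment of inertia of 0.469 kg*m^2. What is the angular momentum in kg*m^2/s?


L = I * omega
L = 0.469 * 4.77
L = 2.2371


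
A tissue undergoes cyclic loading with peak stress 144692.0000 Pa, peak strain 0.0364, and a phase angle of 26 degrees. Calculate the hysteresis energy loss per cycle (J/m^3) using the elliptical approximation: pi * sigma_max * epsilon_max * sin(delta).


E_loss = pi * sigma_max * epsilon_max * sin(delta)
delta = 26 deg = 0.4538 rad
sin(delta) = 0.4384
E_loss = pi * 144692.0000 * 0.0364 * 0.4384
E_loss = 7253.3350


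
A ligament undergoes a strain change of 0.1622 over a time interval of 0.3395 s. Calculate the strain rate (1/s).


strain_rate = delta_strain / delta_t
strain_rate = 0.1622 / 0.3395
strain_rate = 0.4778


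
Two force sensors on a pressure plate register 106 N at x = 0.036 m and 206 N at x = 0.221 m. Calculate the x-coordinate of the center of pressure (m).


COP_x = (F1*x1 + F2*x2) / (F1 + F2)
COP_x = (106*0.036 + 206*0.221) / (106 + 206)
Numerator = 49.3420
Denominator = 312
COP_x = 0.1581


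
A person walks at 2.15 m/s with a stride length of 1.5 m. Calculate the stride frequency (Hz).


f = v / stride_length
f = 2.15 / 1.5
f = 1.4333


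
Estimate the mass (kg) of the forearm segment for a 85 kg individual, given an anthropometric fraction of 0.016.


m_segment = body_mass * fraction
m_segment = 85 * 0.016
m_segment = 1.3600


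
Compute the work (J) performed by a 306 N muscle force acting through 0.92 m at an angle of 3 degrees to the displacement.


W = F * d * cos(theta)
theta = 3 deg = 0.0524 rad
cos(theta) = 0.9986
W = 306 * 0.92 * 0.9986
W = 281.1342


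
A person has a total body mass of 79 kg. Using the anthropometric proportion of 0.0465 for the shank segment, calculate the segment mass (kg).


m_segment = body_mass * fraction
m_segment = 79 * 0.0465
m_segment = 3.6735


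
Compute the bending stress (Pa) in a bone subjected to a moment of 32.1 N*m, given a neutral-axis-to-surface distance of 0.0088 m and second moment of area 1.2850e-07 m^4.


sigma = M * c / I
sigma = 32.1 * 0.0088 / 1.2850e-07
M * c = 0.2825
sigma = 2.1983e+06


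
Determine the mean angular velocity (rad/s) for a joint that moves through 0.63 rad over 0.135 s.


omega = delta_theta / delta_t
omega = 0.63 / 0.135
omega = 4.6667


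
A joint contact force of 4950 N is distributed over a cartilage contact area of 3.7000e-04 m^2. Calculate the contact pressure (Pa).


P = F / A
P = 4950 / 3.7000e-04
P = 1.3378e+07


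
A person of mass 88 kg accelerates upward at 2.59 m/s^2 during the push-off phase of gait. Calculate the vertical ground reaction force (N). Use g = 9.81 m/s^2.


GRF = m * (g + a)
GRF = 88 * (9.81 + 2.59)
GRF = 88 * 12.4000
GRF = 1091.2000


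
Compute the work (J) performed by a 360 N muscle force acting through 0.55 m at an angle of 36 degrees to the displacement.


W = F * d * cos(theta)
theta = 36 deg = 0.6283 rad
cos(theta) = 0.8090
W = 360 * 0.55 * 0.8090
W = 160.1854


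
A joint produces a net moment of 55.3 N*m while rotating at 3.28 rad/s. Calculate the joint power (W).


P = M * omega
P = 55.3 * 3.28
P = 181.3840


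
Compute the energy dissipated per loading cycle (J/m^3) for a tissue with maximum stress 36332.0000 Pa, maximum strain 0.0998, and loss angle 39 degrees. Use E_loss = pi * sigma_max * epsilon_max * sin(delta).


E_loss = pi * sigma_max * epsilon_max * sin(delta)
delta = 39 deg = 0.6807 rad
sin(delta) = 0.6293
E_loss = pi * 36332.0000 * 0.0998 * 0.6293
E_loss = 7168.7184


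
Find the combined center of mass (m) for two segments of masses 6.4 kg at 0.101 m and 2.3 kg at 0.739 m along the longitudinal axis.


COM = (m1*x1 + m2*x2) / (m1 + m2)
COM = (6.4*0.101 + 2.3*0.739) / (6.4 + 2.3)
Numerator = 2.3461
Denominator = 8.7000
COM = 0.2697


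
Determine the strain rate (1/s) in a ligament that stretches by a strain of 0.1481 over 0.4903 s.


strain_rate = delta_strain / delta_t
strain_rate = 0.1481 / 0.4903
strain_rate = 0.3021


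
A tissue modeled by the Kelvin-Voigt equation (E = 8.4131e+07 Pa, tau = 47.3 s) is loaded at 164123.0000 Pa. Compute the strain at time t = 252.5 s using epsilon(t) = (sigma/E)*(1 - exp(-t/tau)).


epsilon(t) = (sigma/E) * (1 - exp(-t/tau))
sigma/E = 164123.0000 / 8.4131e+07 = 0.0020
exp(-t/tau) = exp(-252.5 / 47.3) = 0.0048
epsilon = 0.0020 * (1 - 0.0048)
epsilon = 0.0019


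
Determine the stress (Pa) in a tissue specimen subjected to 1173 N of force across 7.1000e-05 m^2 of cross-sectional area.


stress = F / A
stress = 1173 / 7.1000e-05
stress = 1.6521e+07


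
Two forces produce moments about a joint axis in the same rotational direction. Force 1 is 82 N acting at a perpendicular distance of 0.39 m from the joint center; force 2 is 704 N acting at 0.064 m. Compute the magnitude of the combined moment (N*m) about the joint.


M = F1 * d1 + F2 * d2
M = 82 * 0.39 + 704 * 0.064
M = 31.9800 + 45.0560
M = 77.0360


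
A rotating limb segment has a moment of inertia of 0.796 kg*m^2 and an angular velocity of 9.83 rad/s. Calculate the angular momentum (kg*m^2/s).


L = I * omega
L = 0.796 * 9.83
L = 7.8247


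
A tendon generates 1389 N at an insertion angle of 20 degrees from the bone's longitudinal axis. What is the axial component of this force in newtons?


F_eff = F_tendon * cos(theta)
theta = 20 deg = 0.3491 rad
cos(theta) = 0.9397
F_eff = 1389 * 0.9397
F_eff = 1305.2331


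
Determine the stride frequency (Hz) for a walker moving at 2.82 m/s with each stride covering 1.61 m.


f = v / stride_length
f = 2.82 / 1.61
f = 1.7516


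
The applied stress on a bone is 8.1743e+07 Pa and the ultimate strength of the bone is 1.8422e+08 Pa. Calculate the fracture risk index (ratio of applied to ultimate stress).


FRI = applied / ultimate
FRI = 8.1743e+07 / 1.8422e+08
FRI = 0.4437


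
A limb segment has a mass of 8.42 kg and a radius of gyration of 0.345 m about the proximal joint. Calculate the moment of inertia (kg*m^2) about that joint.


I = m * k^2
I = 8.42 * 0.345^2
k^2 = 0.1190
I = 1.0022


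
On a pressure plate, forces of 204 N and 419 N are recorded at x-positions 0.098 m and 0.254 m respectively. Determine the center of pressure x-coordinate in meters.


COP_x = (F1*x1 + F2*x2) / (F1 + F2)
COP_x = (204*0.098 + 419*0.254) / (204 + 419)
Numerator = 126.4180
Denominator = 623
COP_x = 0.2029


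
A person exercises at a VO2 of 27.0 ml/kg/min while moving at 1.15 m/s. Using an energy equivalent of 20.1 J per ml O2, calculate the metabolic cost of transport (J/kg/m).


Power per kg = VO2 * 20.1 / 60
Power per kg = 27.0 * 20.1 / 60 = 9.0450 W/kg
Cost = power_per_kg / speed
Cost = 9.0450 / 1.15
Cost = 7.8652


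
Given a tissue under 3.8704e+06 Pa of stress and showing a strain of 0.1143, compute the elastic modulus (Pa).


E = stress / strain
E = 3.8704e+06 / 0.1143
E = 3.3862e+07


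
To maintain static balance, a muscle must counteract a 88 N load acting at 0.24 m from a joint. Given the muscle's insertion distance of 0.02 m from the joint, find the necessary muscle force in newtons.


F_muscle = W * d_load / d_muscle
F_muscle = 88 * 0.24 / 0.02
Numerator = 21.1200
F_muscle = 1056.0000


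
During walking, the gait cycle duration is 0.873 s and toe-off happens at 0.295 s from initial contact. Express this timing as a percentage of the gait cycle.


pct = (event_time / cycle_time) * 100
pct = (0.295 / 0.873) * 100
ratio = 0.3379
pct = 33.7915


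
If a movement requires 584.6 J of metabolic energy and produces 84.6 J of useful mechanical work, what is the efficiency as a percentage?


eta = (W_mech / E_meta) * 100
eta = (84.6 / 584.6) * 100
ratio = 0.1447
eta = 14.4714


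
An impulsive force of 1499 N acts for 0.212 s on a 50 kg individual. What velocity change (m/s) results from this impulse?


J = F * dt = 1499 * 0.212 = 317.7880 N*s
delta_v = J / m
delta_v = 317.7880 / 50
delta_v = 6.3558


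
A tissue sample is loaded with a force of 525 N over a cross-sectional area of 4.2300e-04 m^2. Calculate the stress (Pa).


stress = F / A
stress = 525 / 4.2300e-04
stress = 1.2411e+06


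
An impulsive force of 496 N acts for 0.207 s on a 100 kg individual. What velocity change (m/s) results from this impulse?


J = F * dt = 496 * 0.207 = 102.6720 N*s
delta_v = J / m
delta_v = 102.6720 / 100
delta_v = 1.0267


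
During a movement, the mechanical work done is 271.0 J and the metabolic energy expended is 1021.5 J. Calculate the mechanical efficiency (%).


eta = (W_mech / E_meta) * 100
eta = (271.0 / 1021.5) * 100
ratio = 0.2653
eta = 26.5296


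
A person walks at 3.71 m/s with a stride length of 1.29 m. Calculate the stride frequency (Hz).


f = v / stride_length
f = 3.71 / 1.29
f = 2.8760


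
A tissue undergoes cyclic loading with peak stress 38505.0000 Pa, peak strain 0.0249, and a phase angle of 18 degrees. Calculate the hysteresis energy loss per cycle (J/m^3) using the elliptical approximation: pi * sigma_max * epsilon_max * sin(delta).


E_loss = pi * sigma_max * epsilon_max * sin(delta)
delta = 18 deg = 0.3142 rad
sin(delta) = 0.3090
E_loss = pi * 38505.0000 * 0.0249 * 0.3090
E_loss = 930.7836


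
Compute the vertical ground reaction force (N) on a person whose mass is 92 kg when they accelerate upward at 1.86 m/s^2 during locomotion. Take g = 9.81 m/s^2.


GRF = m * (g + a)
GRF = 92 * (9.81 + 1.86)
GRF = 92 * 11.6700
GRF = 1073.6400


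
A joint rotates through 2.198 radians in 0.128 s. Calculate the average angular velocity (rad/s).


omega = delta_theta / delta_t
omega = 2.198 / 0.128
omega = 17.1719


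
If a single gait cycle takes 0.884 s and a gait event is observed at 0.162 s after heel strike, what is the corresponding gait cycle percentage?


pct = (event_time / cycle_time) * 100
pct = (0.162 / 0.884) * 100
ratio = 0.1833
pct = 18.3258


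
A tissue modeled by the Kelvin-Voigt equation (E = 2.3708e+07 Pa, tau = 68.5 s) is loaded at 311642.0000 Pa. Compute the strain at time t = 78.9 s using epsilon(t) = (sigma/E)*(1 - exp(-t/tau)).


epsilon(t) = (sigma/E) * (1 - exp(-t/tau))
sigma/E = 311642.0000 / 2.3708e+07 = 0.0131
exp(-t/tau) = exp(-78.9 / 68.5) = 0.3161
epsilon = 0.0131 * (1 - 0.3161)
epsilon = 0.0090


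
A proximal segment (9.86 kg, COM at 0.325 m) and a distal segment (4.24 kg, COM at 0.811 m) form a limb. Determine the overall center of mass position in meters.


COM = (m1*x1 + m2*x2) / (m1 + m2)
COM = (9.86*0.325 + 4.24*0.811) / (9.86 + 4.24)
Numerator = 6.6431
Denominator = 14.1000
COM = 0.4711


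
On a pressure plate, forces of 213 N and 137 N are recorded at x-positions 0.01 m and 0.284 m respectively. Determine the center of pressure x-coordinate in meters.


COP_x = (F1*x1 + F2*x2) / (F1 + F2)
COP_x = (213*0.01 + 137*0.284) / (213 + 137)
Numerator = 41.0380
Denominator = 350
COP_x = 0.1173


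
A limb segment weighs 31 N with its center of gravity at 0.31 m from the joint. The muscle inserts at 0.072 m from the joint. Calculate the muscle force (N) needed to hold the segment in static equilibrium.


F_muscle = W * d_load / d_muscle
F_muscle = 31 * 0.31 / 0.072
Numerator = 9.6100
F_muscle = 133.4722


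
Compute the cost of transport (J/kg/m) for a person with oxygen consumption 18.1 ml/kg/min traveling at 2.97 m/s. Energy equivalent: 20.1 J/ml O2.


Power per kg = VO2 * 20.1 / 60
Power per kg = 18.1 * 20.1 / 60 = 6.0635 W/kg
Cost = power_per_kg / speed
Cost = 6.0635 / 2.97
Cost = 2.0416


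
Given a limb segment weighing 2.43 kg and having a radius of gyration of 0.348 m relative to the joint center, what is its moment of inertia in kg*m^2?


I = m * k^2
I = 2.43 * 0.348^2
k^2 = 0.1211
I = 0.2943


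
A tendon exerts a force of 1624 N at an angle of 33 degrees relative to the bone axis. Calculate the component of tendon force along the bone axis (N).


F_eff = F_tendon * cos(theta)
theta = 33 deg = 0.5760 rad
cos(theta) = 0.8387
F_eff = 1624 * 0.8387
F_eff = 1362.0010


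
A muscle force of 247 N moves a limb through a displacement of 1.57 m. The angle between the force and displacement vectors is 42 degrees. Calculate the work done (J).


W = F * d * cos(theta)
theta = 42 deg = 0.7330 rad
cos(theta) = 0.7431
W = 247 * 1.57 * 0.7431
W = 288.1841


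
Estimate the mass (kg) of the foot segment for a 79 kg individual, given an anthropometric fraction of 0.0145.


m_segment = body_mass * fraction
m_segment = 79 * 0.0145
m_segment = 1.1455


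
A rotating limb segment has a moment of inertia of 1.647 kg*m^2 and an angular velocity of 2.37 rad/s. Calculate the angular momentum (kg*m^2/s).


L = I * omega
L = 1.647 * 2.37
L = 3.9034


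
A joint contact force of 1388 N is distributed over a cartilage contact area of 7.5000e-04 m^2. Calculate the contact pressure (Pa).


P = F / A
P = 1388 / 7.5000e-04
P = 1.8507e+06


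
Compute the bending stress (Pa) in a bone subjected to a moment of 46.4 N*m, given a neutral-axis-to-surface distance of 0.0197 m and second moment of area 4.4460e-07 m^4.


sigma = M * c / I
sigma = 46.4 * 0.0197 / 4.4460e-07
M * c = 0.9141
sigma = 2.0560e+06


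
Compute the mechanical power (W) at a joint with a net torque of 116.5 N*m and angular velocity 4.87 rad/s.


P = M * omega
P = 116.5 * 4.87
P = 567.3550


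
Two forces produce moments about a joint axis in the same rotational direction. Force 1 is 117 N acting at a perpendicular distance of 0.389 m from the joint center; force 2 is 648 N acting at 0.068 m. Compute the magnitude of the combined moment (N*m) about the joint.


M = F1 * d1 + F2 * d2
M = 117 * 0.389 + 648 * 0.068
M = 45.5130 + 44.0640
M = 89.5770


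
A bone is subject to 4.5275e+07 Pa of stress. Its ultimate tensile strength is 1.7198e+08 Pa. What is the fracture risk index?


FRI = applied / ultimate
FRI = 4.5275e+07 / 1.7198e+08
FRI = 0.2633


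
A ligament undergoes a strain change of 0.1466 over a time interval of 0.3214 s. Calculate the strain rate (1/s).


strain_rate = delta_strain / delta_t
strain_rate = 0.1466 / 0.3214
strain_rate = 0.4561


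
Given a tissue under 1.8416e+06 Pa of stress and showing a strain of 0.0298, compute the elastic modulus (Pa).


E = stress / strain
E = 1.8416e+06 / 0.0298
E = 6.1799e+07


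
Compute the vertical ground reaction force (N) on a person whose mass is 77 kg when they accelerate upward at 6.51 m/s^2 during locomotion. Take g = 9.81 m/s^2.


GRF = m * (g + a)
GRF = 77 * (9.81 + 6.51)
GRF = 77 * 16.3200
GRF = 1256.6400


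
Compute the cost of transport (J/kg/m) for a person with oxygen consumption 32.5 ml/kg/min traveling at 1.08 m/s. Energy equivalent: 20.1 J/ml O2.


Power per kg = VO2 * 20.1 / 60
Power per kg = 32.5 * 20.1 / 60 = 10.8875 W/kg
Cost = power_per_kg / speed
Cost = 10.8875 / 1.08
Cost = 10.0810


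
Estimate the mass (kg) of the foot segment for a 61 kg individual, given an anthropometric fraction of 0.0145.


m_segment = body_mass * fraction
m_segment = 61 * 0.0145
m_segment = 0.8845


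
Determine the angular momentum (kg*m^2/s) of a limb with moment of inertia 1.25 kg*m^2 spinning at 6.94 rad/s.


L = I * omega
L = 1.25 * 6.94
L = 8.6750


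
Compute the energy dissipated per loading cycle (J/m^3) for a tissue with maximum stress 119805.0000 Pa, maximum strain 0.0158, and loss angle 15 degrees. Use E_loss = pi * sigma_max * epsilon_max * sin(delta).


E_loss = pi * sigma_max * epsilon_max * sin(delta)
delta = 15 deg = 0.2618 rad
sin(delta) = 0.2588
E_loss = pi * 119805.0000 * 0.0158 * 0.2588
E_loss = 1539.1400


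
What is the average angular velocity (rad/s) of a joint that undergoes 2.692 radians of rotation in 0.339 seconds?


omega = delta_theta / delta_t
omega = 2.692 / 0.339
omega = 7.9410


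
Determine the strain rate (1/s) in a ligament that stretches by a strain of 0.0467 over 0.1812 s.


strain_rate = delta_strain / delta_t
strain_rate = 0.0467 / 0.1812
strain_rate = 0.2577


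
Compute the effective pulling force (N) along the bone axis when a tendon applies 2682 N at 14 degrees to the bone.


F_eff = F_tendon * cos(theta)
theta = 14 deg = 0.2443 rad
cos(theta) = 0.9703
F_eff = 2682 * 0.9703
F_eff = 2602.3331


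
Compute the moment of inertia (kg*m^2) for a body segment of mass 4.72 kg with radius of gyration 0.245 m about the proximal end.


I = m * k^2
I = 4.72 * 0.245^2
k^2 = 0.0600
I = 0.2833


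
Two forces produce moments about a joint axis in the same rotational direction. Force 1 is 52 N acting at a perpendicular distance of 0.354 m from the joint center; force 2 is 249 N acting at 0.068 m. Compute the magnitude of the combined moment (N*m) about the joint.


M = F1 * d1 + F2 * d2
M = 52 * 0.354 + 249 * 0.068
M = 18.4080 + 16.9320
M = 35.3400


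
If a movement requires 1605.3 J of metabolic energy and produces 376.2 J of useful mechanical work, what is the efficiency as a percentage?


eta = (W_mech / E_meta) * 100
eta = (376.2 / 1605.3) * 100
ratio = 0.2343
eta = 23.4349


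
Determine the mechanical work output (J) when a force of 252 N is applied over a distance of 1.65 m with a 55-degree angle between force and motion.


W = F * d * cos(theta)
theta = 55 deg = 0.9599 rad
cos(theta) = 0.5736
W = 252 * 1.65 * 0.5736
W = 238.4931


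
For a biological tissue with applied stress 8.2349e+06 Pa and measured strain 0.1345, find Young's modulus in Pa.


E = stress / strain
E = 8.2349e+06 / 0.1345
E = 6.1226e+07


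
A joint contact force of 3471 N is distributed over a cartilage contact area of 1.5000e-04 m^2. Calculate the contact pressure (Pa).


P = F / A
P = 3471 / 1.5000e-04
P = 2.3140e+07


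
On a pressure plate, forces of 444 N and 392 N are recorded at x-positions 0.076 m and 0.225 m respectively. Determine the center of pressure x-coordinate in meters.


COP_x = (F1*x1 + F2*x2) / (F1 + F2)
COP_x = (444*0.076 + 392*0.225) / (444 + 392)
Numerator = 121.9440
Denominator = 836
COP_x = 0.1459


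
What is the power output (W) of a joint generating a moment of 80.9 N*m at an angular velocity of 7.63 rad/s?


P = M * omega
P = 80.9 * 7.63
P = 617.2670


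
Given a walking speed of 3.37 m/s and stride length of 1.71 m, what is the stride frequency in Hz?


f = v / stride_length
f = 3.37 / 1.71
f = 1.9708


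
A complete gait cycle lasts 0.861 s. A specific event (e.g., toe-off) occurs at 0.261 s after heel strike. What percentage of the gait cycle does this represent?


pct = (event_time / cycle_time) * 100
pct = (0.261 / 0.861) * 100
ratio = 0.3031
pct = 30.3136
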